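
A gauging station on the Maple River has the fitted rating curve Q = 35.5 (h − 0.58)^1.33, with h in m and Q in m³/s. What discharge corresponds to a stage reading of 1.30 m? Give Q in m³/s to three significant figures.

22.9 m³/s

Q = 35.5 × (1.30 − 0.58)^1.33 = 35.5 × 0.72^1.33 = 22.93 m³/s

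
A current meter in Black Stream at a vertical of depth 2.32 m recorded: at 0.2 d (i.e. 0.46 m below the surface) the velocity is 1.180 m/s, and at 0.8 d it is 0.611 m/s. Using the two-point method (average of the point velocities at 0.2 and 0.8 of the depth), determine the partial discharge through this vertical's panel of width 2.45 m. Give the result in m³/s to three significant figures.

5.09 m³/s

v̄ = (1.180 + 0.611) / 2 = 0.8955 m/s
q = v̄ × d × w = 0.8955 × 2.32 × 2.45 = 5.090 m³/s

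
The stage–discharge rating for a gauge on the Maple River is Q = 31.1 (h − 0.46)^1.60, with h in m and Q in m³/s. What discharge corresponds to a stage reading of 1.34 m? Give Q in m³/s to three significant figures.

Q = 31.1 × (1.34 − 0.46)^1.60 = 31.1 × 0.88^1.60 = 25.35 m³/s

25.3 m³/s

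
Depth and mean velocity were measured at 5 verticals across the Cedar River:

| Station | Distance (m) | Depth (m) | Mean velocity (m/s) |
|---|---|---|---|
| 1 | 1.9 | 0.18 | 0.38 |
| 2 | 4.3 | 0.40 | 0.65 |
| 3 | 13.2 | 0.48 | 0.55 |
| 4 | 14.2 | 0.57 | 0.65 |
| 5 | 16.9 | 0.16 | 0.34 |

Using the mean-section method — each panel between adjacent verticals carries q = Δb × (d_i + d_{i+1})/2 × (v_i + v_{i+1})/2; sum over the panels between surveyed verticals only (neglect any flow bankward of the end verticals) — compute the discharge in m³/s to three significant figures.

Panel 1-2: Δb = 2.4 m, d̄ = (0.18+0.40)/2 = 0.29, v̄ = (0.38+0.65)/2 = 0.515 → q = 2.4×0.29×0.515 = 0.3584 m³/s
Panel 2-3: Δb = 8.9 m, d̄ = (0.40+0.48)/2 = 0.44, v̄ = (0.65+0.55)/2 = 0.6 → q = 8.9×0.44×0.6 = 2.350 m³/s
Panel 3-4: Δb = 1 m, d̄ = (0.48+0.57)/2 = 0.525, v̄ = (0.55+0.65)/2 = 0.6 → q = 1×0.525×0.6 = 0.3150 m³/s
Panel 4-5: Δb = 2.7 m, d̄ = (0.57+0.16)/2 = 0.365, v̄ = (0.65+0.34)/2 = 0.495 → q = 2.7×0.365×0.495 = 0.4878 m³/s
Q = Σ q = 3.511 m³/s

3.51 m³/s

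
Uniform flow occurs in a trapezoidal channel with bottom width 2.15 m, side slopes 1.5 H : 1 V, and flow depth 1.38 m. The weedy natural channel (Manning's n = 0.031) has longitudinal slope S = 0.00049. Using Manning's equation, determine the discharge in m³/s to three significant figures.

A = (b + z·y)·y = (2.15 + 1.5×1.38)×1.38 = 5.824 m²
P = b + 2y√(1+z²) = 2.15 + 2×1.38×√(1+1.5²) = 7.126 m
R = A/P = 5.824/7.126 = 0.8173 m
Q = (1/n)·A·R^(2/3)·S^(1/2) = (1/0.031) × 5.824 × 0.8173^(2/3) × 0.00049^(1/2) = 3.635 m³/s

3.64 m³/s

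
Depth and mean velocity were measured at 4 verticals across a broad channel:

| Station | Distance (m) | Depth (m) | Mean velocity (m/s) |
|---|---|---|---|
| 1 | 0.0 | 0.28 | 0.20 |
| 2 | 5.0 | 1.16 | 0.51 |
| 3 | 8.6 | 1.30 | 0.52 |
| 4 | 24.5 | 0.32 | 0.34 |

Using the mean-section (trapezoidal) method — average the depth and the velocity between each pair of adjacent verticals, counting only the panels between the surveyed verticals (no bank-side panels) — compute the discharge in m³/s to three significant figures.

9.10 m³/s

Panel 1-2: Δb = 5 m, d̄ = (0.28+1.16)/2 = 0.72, v̄ = (0.20+0.51)/2 = 0.355 → q = 5×0.72×0.355 = 1.278 m³/s
Panel 2-3: Δb = 3.6 m, d̄ = (1.16+1.30)/2 = 1.23, v̄ = (0.51+0.52)/2 = 0.515 → q = 3.6×1.23×0.515 = 2.280 m³/s
Panel 3-4: Δb = 15.9 m, d̄ = (1.30+0.32)/2 = 0.81, v̄ = (0.52+0.34)/2 = 0.43 → q = 15.9×0.81×0.43 = 5.538 m³/s
Q = Σ q = 9.096 m³/s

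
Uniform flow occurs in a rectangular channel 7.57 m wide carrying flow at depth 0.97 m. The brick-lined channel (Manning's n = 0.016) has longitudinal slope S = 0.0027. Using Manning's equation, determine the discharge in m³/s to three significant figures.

A = b·y = 7.57 × 0.97 = 7.343 m²
P = b + 2y = 7.57 + 2×0.97 = 9.510 m
R = A/P = 7.343/9.510 = 0.7721 m
Q = (1/n)·A·R^(2/3)·S^(1/2) = (1/0.016) × 7.343 × 0.7721^(2/3) × 0.0027^(1/2) = 20.07 m³/s

20.1 m³/s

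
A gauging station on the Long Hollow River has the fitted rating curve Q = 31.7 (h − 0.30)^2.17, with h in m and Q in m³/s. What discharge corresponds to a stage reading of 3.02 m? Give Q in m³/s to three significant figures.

278 m³/s

Q = 31.7 × (3.02 − 0.30)^2.17 = 31.7 × 2.72^2.17 = 278.0 m³/s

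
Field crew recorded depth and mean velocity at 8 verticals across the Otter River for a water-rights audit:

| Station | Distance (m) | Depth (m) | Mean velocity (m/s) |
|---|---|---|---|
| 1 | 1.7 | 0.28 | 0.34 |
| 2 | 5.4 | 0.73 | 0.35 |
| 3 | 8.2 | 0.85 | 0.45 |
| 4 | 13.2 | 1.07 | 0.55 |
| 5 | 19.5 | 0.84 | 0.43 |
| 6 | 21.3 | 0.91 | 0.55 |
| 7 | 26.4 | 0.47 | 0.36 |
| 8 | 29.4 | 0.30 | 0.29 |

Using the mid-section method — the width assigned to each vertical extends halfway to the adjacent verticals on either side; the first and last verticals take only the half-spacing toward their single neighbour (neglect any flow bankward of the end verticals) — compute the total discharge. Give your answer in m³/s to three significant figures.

9.83 m³/s

w_1 = (5.4 − 1.7)/2 = 1.85 m; q_1 = 0.34 × 0.28 × 1.85 = 0.1761 m³/s
w_2 = (8.2 − 1.7)/2 = 3.25 m; q_2 = 0.35 × 0.73 × 3.25 = 0.8304 m³/s
w_3 = (13.2 − 5.4)/2 = 3.9 m; q_3 = 0.45 × 0.85 × 3.9 = 1.492 m³/s
w_4 = (19.5 − 8.2)/2 = 5.65 m; q_4 = 0.55 × 1.07 × 5.65 = 3.325 m³/s
w_5 = (21.3 − 13.2)/2 = 4.05 m; q_5 = 0.43 × 0.84 × 4.05 = 1.463 m³/s
w_6 = (26.4 − 19.5)/2 = 3.45 m; q_6 = 0.55 × 0.91 × 3.45 = 1.727 m³/s
w_7 = (29.4 − 21.3)/2 = 4.05 m; q_7 = 0.36 × 0.47 × 4.05 = 0.6853 m³/s
w_8 = (29.4 − 26.4)/2 = 1.5 m; q_8 = 0.29 × 0.30 × 1.5 = 0.1305 m³/s
Q = Σ qᵢ = 9.829 m³/s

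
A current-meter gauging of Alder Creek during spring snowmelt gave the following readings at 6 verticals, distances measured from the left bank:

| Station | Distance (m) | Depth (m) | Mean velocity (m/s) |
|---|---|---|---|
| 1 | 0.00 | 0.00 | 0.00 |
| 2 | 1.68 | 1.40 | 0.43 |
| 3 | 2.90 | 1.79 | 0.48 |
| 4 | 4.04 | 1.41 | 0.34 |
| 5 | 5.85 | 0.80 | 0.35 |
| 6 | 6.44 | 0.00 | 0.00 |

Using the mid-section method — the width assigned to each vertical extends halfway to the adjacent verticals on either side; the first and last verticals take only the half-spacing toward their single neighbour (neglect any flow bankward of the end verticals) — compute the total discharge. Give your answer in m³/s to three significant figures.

w_2 = (2.90 − 0.00)/2 = 1.45 m; q_2 = 0.43 × 1.40 × 1.45 = 0.8729 m³/s
w_3 = (4.04 − 1.68)/2 = 1.18 m; q_3 = 0.48 × 1.79 × 1.18 = 1.014 m³/s
w_4 = (5.85 − 2.90)/2 = 1.475 m; q_4 = 0.34 × 1.41 × 1.475 = 0.7071 m³/s
w_5 = (6.44 − 4.04)/2 = 1.2 m; q_5 = 0.35 × 0.80 × 1.2 = 0.3360 m³/s
Stations 1, 6 contribute zero (depth or velocity is 0).
Q = Σ qᵢ = 2.930 m³/s

2.93 m³/s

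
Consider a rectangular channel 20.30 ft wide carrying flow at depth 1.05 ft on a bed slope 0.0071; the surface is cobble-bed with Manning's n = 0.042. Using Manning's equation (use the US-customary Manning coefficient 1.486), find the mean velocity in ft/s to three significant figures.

A = b·y = 20.30 × 1.05 = 21.32 ft²
P = b + 2y = 20.30 + 2×1.05 = 22.40 ft
R = A/P = 21.32/22.40 = 0.9516 ft
Q = (1.486/n)·A·R^(2/3)·S^(1/2) = (1.486/0.042) × 21.32 × 0.9516^(2/3) × 0.0071^(1/2) = 61.48 ft³/s
V = Q/A = 61.48/21.32 = 2.884 ft/s

2.88 ft/s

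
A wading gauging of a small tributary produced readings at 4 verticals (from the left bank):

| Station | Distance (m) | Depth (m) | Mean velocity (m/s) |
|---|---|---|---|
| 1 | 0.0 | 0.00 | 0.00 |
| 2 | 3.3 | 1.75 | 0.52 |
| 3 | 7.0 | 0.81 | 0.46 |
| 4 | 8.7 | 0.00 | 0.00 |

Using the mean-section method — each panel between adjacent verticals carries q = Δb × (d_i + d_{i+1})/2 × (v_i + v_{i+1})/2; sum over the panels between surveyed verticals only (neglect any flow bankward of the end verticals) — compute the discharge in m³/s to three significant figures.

Panel 1-2: Δb = 3.3 m, d̄ = (0.00+1.75)/2 = 0.875, v̄ = (0.00+0.52)/2 = 0.26 → q = 3.3×0.875×0.26 = 0.7508 m³/s
Panel 2-3: Δb = 3.7 m, d̄ = (1.75+0.81)/2 = 1.28, v̄ = (0.52+0.46)/2 = 0.49 → q = 3.7×1.28×0.49 = 2.321 m³/s
Panel 3-4: Δb = 1.7 m, d̄ = (0.81+0.00)/2 = 0.405, v̄ = (0.46+0.00)/2 = 0.23 → q = 1.7×0.405×0.23 = 0.1584 m³/s
Q = Σ q = 3.230 m³/s

3.23 m³/s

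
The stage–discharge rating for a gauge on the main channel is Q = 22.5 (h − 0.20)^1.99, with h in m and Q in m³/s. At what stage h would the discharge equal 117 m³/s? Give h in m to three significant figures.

2.49 m

h − h₀ = (Q/C)^(1/b) = (117/22.5)^(1/1.99) = 2.290 m
h = 0.20 + 2.290 = 2.490 m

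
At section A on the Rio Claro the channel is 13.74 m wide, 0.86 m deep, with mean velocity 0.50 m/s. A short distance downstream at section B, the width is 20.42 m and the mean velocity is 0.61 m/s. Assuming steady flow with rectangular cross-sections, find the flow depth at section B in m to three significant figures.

Q = A₁V₁ = (13.74×0.86) × 0.50 = 5.908 m³/s
d₂ = Q/(b₂ V₂) = 5.908/(20.42×0.61) = 0.4743 m

0.474 m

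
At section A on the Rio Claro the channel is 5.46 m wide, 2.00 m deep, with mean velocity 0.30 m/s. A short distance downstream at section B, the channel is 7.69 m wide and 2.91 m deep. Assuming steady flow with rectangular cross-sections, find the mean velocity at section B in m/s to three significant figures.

0.146 m/s

Q = A₁V₁ = (5.46×2.00) × 0.30 = 3.276 m³/s
A₂ = 7.69 × 2.91 = 22.38 m²
V₂ = Q/A₂ = 3.276/22.38 = 0.1464 m/s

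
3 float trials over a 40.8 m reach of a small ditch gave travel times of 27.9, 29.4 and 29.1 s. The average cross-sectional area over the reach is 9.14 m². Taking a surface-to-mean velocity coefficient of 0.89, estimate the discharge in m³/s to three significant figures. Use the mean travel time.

t̄ = (27.9 + 29.4 + 29.1) / 3 = 28.8 s
v_surface = L / t̄ = 40.8 / 28.8 = 1.417 m/s
v_mean = 0.89 × 1.417 = 1.261 m/s
Q = A × v_mean = 9.14 × 1.261 = 11.52 m³/s

11.5 m³/s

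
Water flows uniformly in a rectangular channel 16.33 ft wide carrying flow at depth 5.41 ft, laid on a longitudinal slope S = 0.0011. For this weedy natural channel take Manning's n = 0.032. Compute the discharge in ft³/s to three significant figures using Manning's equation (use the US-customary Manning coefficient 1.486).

299 ft³/s

A = b·y = 16.33 × 5.41 = 88.35 ft²
P = b + 2y = 16.33 + 2×5.41 = 27.15 ft
R = A/P = 88.35/27.15 = 3.254 ft
Q = (1.486/n)·A·R^(2/3)·S^(1/2) = (1.486/0.032) × 88.35 × 3.254^(2/3) × 0.0011^(1/2) = 298.8 ft³/s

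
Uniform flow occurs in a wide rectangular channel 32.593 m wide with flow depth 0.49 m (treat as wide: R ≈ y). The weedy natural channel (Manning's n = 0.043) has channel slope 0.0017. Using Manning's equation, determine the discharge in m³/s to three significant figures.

A = b·y = 32.593 × 0.49 = 15.97 m²
Wide channel: R ≈ y = 0.49 m
Q = (1/n)·A·R^(2/3)·S^(1/2) = (1/0.043) × 15.97 × 0.4900^(2/3) × 0.0017^(1/2) = 9.518 m³/s

9.52 m³/s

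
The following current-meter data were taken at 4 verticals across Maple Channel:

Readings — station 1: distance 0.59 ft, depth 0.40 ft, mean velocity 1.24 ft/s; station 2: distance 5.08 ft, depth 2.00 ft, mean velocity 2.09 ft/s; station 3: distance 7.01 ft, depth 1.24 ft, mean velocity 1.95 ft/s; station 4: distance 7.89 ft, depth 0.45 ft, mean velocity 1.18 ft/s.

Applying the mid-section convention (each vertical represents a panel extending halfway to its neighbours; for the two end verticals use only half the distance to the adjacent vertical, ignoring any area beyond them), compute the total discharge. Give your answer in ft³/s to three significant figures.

w_1 = (5.08 − 0.59)/2 = 2.245 ft; q_1 = 1.24 × 0.40 × 2.245 = 1.114 ft³/s
w_2 = (7.01 − 0.59)/2 = 3.21 ft; q_2 = 2.09 × 2.00 × 3.21 = 13.42 ft³/s
w_3 = (7.89 − 5.08)/2 = 1.405 ft; q_3 = 1.95 × 1.24 × 1.405 = 3.397 ft³/s
w_4 = (7.89 − 7.01)/2 = 0.44 ft; q_4 = 1.18 × 0.45 × 0.44 = 0.2336 ft³/s
Q = Σ qᵢ = 18.16 ft³/s

18.2 ft³/s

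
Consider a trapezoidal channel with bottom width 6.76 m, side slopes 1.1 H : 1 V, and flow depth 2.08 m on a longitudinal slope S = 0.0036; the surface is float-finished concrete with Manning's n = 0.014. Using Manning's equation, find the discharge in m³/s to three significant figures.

104 m³/s

A = (b + z·y)·y = (6.76 + 1.1×2.08)×2.08 = 18.82 m²
P = b + 2y√(1+z²) = 6.76 + 2×2.08×√(1+1.1²) = 12.94 m
R = A/P = 18.82/12.94 = 1.454 m
Q = (1/n)·A·R^(2/3)·S^(1/2) = (1/0.014) × 18.82 × 1.454^(2/3) × 0.0036^(1/2) = 103.5 m³/s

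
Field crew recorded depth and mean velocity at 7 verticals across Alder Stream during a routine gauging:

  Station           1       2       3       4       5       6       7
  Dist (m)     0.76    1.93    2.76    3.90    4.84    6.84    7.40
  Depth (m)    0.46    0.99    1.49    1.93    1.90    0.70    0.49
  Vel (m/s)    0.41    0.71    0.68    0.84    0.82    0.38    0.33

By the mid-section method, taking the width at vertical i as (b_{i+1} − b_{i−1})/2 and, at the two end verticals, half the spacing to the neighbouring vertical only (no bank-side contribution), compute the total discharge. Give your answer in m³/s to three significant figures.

w_1 = (1.93 − 0.76)/2 = 0.585 m; q_1 = 0.41 × 0.46 × 0.585 = 0.1103 m³/s
w_2 = (2.76 − 0.76)/2 = 1 m; q_2 = 0.71 × 0.99 × 1 = 0.7029 m³/s
w_3 = (3.90 − 1.93)/2 = 0.985 m; q_3 = 0.68 × 1.49 × 0.985 = 0.9980 m³/s
w_4 = (4.84 − 2.76)/2 = 1.04 m; q_4 = 0.84 × 1.93 × 1.04 = 1.686 m³/s
w_5 = (6.84 − 3.90)/2 = 1.47 m; q_5 = 0.82 × 1.90 × 1.47 = 2.290 m³/s
w_6 = (7.40 − 4.84)/2 = 1.28 m; q_6 = 0.38 × 0.70 × 1.28 = 0.3405 m³/s
w_7 = (7.40 − 6.84)/2 = 0.28 m; q_7 = 0.33 × 0.49 × 0.28 = 0.04528 m³/s
Q = Σ qᵢ = 6.173 m³/s

6.17 m³/s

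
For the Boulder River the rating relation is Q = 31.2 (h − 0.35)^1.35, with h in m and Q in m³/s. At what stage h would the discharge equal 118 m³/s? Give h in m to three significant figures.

3.03 m

h − h₀ = (Q/C)^(1/b) = (118/31.2)^(1/1.35) = 2.679 m
h = 0.35 + 2.679 = 3.029 m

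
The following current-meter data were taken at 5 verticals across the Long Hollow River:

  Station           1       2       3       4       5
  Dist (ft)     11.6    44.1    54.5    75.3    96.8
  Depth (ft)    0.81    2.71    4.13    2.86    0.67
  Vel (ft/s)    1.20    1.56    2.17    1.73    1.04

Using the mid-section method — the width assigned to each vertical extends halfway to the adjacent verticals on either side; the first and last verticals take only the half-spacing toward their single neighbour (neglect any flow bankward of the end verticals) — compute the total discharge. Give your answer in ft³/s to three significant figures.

w_1 = (44.1 − 11.6)/2 = 16.25 ft; q_1 = 1.20 × 0.81 × 16.25 = 15.80 ft³/s
w_2 = (54.5 − 11.6)/2 = 21.45 ft; q_2 = 1.56 × 2.71 × 21.45 = 90.68 ft³/s
w_3 = (75.3 − 44.1)/2 = 15.6 ft; q_3 = 2.17 × 4.13 × 15.6 = 139.8 ft³/s
w_4 = (96.8 − 54.5)/2 = 21.15 ft; q_4 = 1.73 × 2.86 × 21.15 = 104.6 ft³/s
w_5 = (96.8 − 75.3)/2 = 10.75 ft; q_5 = 1.04 × 0.67 × 10.75 = 7.491 ft³/s
Q = Σ qᵢ = 358.4 ft³/s

358 ft³/s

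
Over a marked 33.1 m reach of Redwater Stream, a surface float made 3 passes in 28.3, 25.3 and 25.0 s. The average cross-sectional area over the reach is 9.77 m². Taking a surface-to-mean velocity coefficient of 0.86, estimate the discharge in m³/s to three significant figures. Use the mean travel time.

t̄ = (28.3 + 25.3 + 25.0) / 3 = 26.2 s
v_surface = L / t̄ = 33.1 / 26.2 = 1.263 m/s
v_mean = 0.86 × 1.263 = 1.086 m/s
Q = A × v_mean = 9.77 × 1.086 = 10.61 m³/s

10.6 m³/s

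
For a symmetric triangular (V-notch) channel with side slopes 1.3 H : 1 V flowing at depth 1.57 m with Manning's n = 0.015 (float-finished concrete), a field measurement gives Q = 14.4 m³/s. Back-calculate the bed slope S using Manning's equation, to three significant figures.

0.00855

A = z·y² = 1.3×1.57² = 3.204 m²
P = 2y√(1+z²) = 2×1.57×√(1+1.3²) = 5.150 m
R = A/P = 3.204/5.150 = 0.6222 m
S = (Q·n / (1·A·R^(2/3)))² = (14.4×0.015 / (1×3.204×0.7288))² = 0.008554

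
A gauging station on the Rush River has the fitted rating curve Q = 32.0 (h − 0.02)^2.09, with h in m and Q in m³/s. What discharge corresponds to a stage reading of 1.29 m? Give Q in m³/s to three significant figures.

52.7 m³/s

Q = 32.0 × (1.29 − 0.02)^2.09 = 32.0 × 1.27^2.09 = 52.74 m³/s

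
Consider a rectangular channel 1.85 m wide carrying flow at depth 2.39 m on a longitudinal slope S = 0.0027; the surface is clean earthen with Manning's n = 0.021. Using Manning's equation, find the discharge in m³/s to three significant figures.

8.35 m³/s

A = b·y = 1.85 × 2.39 = 4.422 m²
P = b + 2y = 1.85 + 2×2.39 = 6.630 m
R = A/P = 4.422/6.630 = 0.6669 m
Q = (1/n)·A·R^(2/3)·S^(1/2) = (1/0.021) × 4.422 × 0.6669^(2/3) × 0.0027^(1/2) = 8.351 m³/s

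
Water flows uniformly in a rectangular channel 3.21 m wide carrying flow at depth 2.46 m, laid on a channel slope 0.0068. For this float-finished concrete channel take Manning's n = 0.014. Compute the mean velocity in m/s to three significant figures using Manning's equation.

5.78 m/s

A = b·y = 3.21 × 2.46 = 7.897 m²
P = b + 2y = 3.21 + 2×2.46 = 8.130 m
R = A/P = 7.897/8.130 = 0.9713 m
Q = (1/n)·A·R^(2/3)·S^(1/2) = (1/0.014) × 7.897 × 0.9713^(2/3) × 0.0068^(1/2) = 45.62 m³/s
V = Q/A = 45.62/7.897 = 5.777 m/s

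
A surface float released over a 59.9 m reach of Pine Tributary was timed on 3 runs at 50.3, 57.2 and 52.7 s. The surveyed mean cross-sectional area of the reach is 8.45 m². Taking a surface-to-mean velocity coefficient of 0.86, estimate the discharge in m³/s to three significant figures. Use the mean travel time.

t̄ = (50.3 + 57.2 + 52.7) / 3 = 53.4 s
v_surface = L / t̄ = 59.9 / 53.4 = 1.122 m/s
v_mean = 0.86 × 1.122 = 0.9647 m/s
Q = A × v_mean = 8.45 × 0.9647 = 8.152 m³/s

8.15 m³/s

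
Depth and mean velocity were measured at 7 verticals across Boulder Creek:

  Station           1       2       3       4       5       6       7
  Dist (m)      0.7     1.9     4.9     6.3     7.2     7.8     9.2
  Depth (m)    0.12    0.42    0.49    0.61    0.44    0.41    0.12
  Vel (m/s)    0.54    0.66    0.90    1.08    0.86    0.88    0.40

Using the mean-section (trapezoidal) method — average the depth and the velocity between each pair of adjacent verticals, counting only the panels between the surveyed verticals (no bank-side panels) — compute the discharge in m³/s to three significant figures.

Panel 1-2: Δb = 1.2 m, d̄ = (0.12+0.42)/2 = 0.27, v̄ = (0.54+0.66)/2 = 0.6 → q = 1.2×0.27×0.6 = 0.1944 m³/s
Panel 2-3: Δb = 3 m, d̄ = (0.42+0.49)/2 = 0.455, v̄ = (0.66+0.90)/2 = 0.78 → q = 3×0.455×0.78 = 1.065 m³/s
Panel 3-4: Δb = 1.4 m, d̄ = (0.49+0.61)/2 = 0.55, v̄ = (0.90+1.08)/2 = 0.99 → q = 1.4×0.55×0.99 = 0.7623 m³/s
Panel 4-5: Δb = 0.9 m, d̄ = (0.61+0.44)/2 = 0.525, v̄ = (1.08+0.86)/2 = 0.97 → q = 0.9×0.525×0.97 = 0.4583 m³/s
Panel 5-6: Δb = 0.6 m, d̄ = (0.44+0.41)/2 = 0.425, v̄ = (0.86+0.88)/2 = 0.87 → q = 0.6×0.425×0.87 = 0.2219 m³/s
Panel 6-7: Δb = 1.4 m, d̄ = (0.41+0.12)/2 = 0.265, v̄ = (0.88+0.40)/2 = 0.64 → q = 1.4×0.265×0.64 = 0.2374 m³/s
Q = Σ q = 2.939 m³/s

2.94 m³/s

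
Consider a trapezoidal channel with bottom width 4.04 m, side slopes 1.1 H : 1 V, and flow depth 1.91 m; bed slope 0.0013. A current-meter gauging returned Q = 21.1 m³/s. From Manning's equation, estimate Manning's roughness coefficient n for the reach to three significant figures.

A = (b + z·y)·y = (4.04 + 1.1×1.91)×1.91 = 11.73 m²
P = b + 2y√(1+z²) = 4.04 + 2×1.91×√(1+1.1²) = 9.719 m
R = A/P = 11.73/9.719 = 1.207 m
n = (1/Q)·A·R^(2/3)·S^(1/2) = (1/21.1) × 11.73 × 1.134 × 0.03606 = 0.02272

0.0227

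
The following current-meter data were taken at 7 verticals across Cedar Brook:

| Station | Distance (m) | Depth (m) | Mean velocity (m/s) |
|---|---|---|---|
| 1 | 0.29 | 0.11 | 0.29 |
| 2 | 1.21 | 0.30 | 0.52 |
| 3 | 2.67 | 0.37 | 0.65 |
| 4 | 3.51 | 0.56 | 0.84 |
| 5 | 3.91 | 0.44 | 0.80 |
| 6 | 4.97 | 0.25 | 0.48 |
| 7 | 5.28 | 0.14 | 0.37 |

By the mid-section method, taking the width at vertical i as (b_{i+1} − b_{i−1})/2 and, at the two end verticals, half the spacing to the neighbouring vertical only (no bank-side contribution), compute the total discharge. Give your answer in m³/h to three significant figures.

w_1 = (1.21 − 0.29)/2 = 0.46 m; q_1 = 0.29 × 0.11 × 0.46 = 0.01467 m³/s
w_2 = (2.67 − 0.29)/2 = 1.19 m; q_2 = 0.52 × 0.30 × 1.19 = 0.1856 m³/s
w_3 = (3.51 − 1.21)/2 = 1.15 m; q_3 = 0.65 × 0.37 × 1.15 = 0.2766 m³/s
w_4 = (3.91 − 2.67)/2 = 0.62 m; q_4 = 0.84 × 0.56 × 0.62 = 0.2916 m³/s
w_5 = (4.97 − 3.51)/2 = 0.73 m; q_5 = 0.80 × 0.44 × 0.73 = 0.2570 m³/s
w_6 = (5.28 − 3.91)/2 = 0.685 m; q_6 = 0.48 × 0.25 × 0.685 = 0.08220 m³/s
w_7 = (5.28 − 4.97)/2 = 0.155 m; q_7 = 0.37 × 0.14 × 0.155 = 0.008029 m³/s
Q = Σ qᵢ = 1.116 m³/s
= 1.116 × 3600 = 4017 m³/h

4020 m³/h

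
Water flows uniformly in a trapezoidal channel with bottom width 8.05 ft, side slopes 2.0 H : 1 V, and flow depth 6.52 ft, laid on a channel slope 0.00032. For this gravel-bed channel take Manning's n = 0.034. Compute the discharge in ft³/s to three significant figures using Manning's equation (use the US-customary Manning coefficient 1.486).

A = (b + z·y)·y = (8.05 + 2.0×6.52)×6.52 = 137.5 ft²
P = b + 2y√(1+z²) = 8.05 + 2×6.52×√(1+2.0²) = 37.21 ft
R = A/P = 137.5/37.21 = 3.696 ft
Q = (1.486/n)·A·R^(2/3)·S^(1/2) = (1.486/0.034) × 137.5 × 3.696^(2/3) × 0.00032^(1/2) = 257.0 ft³/s

257 ft³/s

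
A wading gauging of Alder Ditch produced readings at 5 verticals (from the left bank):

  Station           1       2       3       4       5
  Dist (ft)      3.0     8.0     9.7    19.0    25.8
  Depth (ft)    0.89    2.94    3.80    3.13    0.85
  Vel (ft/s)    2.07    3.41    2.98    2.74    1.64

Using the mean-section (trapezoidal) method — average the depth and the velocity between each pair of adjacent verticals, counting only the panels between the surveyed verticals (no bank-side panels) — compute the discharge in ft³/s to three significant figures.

166 ft³/s

Panel 1-2: Δb = 5 ft, d̄ = (0.89+2.94)/2 = 1.915, v̄ = (2.07+3.41)/2 = 2.74 → q = 5×1.915×2.74 = 26.24 ft³/s
Panel 2-3: Δb = 1.7 ft, d̄ = (2.94+3.80)/2 = 3.37, v̄ = (3.41+2.98)/2 = 3.195 → q = 1.7×3.37×3.195 = 18.30 ft³/s
Panel 3-4: Δb = 9.3 ft, d̄ = (3.80+3.13)/2 = 3.465, v̄ = (2.98+2.74)/2 = 2.86 → q = 9.3×3.465×2.86 = 92.16 ft³/s
Panel 4-5: Δb = 6.8 ft, d̄ = (3.13+0.85)/2 = 1.99, v̄ = (2.74+1.64)/2 = 2.19 → q = 6.8×1.99×2.19 = 29.64 ft³/s
Q = Σ q = 166.3 ft³/s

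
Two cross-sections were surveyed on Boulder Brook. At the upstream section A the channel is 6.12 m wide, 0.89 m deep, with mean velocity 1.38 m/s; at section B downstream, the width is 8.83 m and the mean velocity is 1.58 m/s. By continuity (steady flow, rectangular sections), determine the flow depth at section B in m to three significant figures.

0.539 m

Q = A₁V₁ = (6.12×0.89) × 1.38 = 7.517 m³/s
d₂ = Q/(b₂ V₂) = 7.517/(8.83×1.58) = 0.5388 m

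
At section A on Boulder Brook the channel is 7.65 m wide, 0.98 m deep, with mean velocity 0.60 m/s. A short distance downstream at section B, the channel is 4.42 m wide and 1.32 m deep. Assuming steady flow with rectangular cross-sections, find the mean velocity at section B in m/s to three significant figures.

Q = A₁V₁ = (7.65×0.98) × 0.60 = 4.498 m³/s
A₂ = 4.42 × 1.32 = 5.834 m²
V₂ = Q/A₂ = 4.498/5.834 = 0.7710 m/s

0.771 m/s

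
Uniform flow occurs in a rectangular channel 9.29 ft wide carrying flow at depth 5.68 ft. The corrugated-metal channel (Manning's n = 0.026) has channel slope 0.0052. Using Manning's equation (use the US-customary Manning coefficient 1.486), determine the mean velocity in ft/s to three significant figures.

7.70 ft/s

A = b·y = 9.29 × 5.68 = 52.77 ft²
P = b + 2y = 9.29 + 2×5.68 = 20.65 ft
R = A/P = 52.77/20.65 = 2.555 ft
Q = (1.486/n)·A·R^(2/3)·S^(1/2) = (1.486/0.026) × 52.77 × 2.555^(2/3) × 0.0052^(1/2) = 406.5 ft³/s
V = Q/A = 406.5/52.77 = 7.703 ft/s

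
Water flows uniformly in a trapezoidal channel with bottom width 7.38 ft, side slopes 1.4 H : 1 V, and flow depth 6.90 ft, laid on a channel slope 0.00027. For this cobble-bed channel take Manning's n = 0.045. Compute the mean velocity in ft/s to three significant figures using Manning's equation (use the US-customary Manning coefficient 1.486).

1.32 ft/s

A = (b + z·y)·y = (7.38 + 1.4×6.90)×6.90 = 117.6 ft²
P = b + 2y√(1+z²) = 7.38 + 2×6.90×√(1+1.4²) = 31.12 ft
R = A/P = 117.6/31.12 = 3.778 ft
Q = (1.486/n)·A·R^(2/3)·S^(1/2) = (1.486/0.045) × 117.6 × 3.778^(2/3) × 0.00027^(1/2) = 154.8 ft³/s
V = Q/A = 154.8/117.6 = 1.316 ft/s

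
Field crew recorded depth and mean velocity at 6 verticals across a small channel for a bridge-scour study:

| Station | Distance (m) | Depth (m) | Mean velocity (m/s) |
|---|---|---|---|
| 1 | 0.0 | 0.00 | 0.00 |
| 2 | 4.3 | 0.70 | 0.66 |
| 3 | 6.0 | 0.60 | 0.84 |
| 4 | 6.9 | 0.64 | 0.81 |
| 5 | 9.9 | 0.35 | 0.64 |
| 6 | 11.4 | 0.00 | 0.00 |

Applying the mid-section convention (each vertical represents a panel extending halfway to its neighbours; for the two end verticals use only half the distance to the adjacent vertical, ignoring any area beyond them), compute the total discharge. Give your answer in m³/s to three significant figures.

3.56 m³/s

w_2 = (6.0 − 0.0)/2 = 3 m; q_2 = 0.66 × 0.70 × 3 = 1.386 m³/s
w_3 = (6.9 − 4.3)/2 = 1.3 m; q_3 = 0.84 × 0.60 × 1.3 = 0.6552 m³/s
w_4 = (9.9 − 6.0)/2 = 1.95 m; q_4 = 0.81 × 0.64 × 1.95 = 1.011 m³/s
w_5 = (11.4 − 6.9)/2 = 2.25 m; q_5 = 0.64 × 0.35 × 2.25 = 0.5040 m³/s
Stations 1, 6 contribute zero (depth or velocity is 0).
Q = Σ qᵢ = 3.556 m³/s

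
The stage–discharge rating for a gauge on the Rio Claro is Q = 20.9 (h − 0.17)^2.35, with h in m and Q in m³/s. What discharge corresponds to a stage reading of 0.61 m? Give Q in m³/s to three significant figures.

Q = 20.9 × (0.61 − 0.17)^2.35 = 20.9 × 0.44^2.35 = 3.036 m³/s

3.04 m³/s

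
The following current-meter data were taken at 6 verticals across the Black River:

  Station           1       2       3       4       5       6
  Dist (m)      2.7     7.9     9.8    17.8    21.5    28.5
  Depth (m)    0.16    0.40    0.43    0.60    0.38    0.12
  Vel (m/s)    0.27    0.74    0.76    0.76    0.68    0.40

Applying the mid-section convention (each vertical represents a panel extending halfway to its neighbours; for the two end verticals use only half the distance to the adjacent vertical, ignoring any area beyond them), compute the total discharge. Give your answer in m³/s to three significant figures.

7.00 m³/s

w_1 = (7.9 − 2.7)/2 = 2.6 m; q_1 = 0.27 × 0.16 × 2.6 = 0.1123 m³/s
w_2 = (9.8 − 2.7)/2 = 3.55 m; q_2 = 0.74 × 0.40 × 3.55 = 1.051 m³/s
w_3 = (17.8 − 7.9)/2 = 4.95 m; q_3 = 0.76 × 0.43 × 4.95 = 1.618 m³/s
w_4 = (21.5 − 9.8)/2 = 5.85 m; q_4 = 0.76 × 0.60 × 5.85 = 2.668 m³/s
w_5 = (28.5 − 17.8)/2 = 5.35 m; q_5 = 0.68 × 0.38 × 5.35 = 1.382 m³/s
w_6 = (28.5 − 21.5)/2 = 3.5 m; q_6 = 0.40 × 0.12 × 3.5 = 0.1680 m³/s
Q = Σ qᵢ = 6.999 m³/s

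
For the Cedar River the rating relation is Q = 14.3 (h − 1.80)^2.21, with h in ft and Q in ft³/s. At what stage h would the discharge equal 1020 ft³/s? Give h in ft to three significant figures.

8.70 ft

h − h₀ = (Q/C)^(1/b) = (1020/14.3)^(1/2.21) = 6.896 ft
h = 1.80 + 6.896 = 8.696 ft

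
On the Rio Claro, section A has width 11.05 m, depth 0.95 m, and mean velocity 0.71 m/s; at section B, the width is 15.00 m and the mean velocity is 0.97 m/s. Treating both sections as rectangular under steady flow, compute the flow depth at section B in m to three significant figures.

0.512 m

Q = A₁V₁ = (11.05×0.95) × 0.71 = 7.453 m³/s
d₂ = Q/(b₂ V₂) = 7.453/(15.00×0.97) = 0.5122 m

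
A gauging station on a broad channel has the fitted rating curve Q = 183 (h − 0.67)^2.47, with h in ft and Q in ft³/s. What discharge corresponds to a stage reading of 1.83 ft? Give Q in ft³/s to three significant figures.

Q = 183 × (1.83 − 0.67)^2.47 = 183 × 1.16^2.47 = 264.0 ft³/s

264 ft³/s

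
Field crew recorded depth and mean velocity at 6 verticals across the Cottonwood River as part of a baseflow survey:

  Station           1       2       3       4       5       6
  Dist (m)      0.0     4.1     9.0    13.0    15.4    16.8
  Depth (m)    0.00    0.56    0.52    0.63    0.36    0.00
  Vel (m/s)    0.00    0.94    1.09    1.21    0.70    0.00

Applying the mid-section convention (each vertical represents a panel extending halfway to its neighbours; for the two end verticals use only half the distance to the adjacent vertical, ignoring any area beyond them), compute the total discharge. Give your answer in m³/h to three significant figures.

28100 m³/h

w_2 = (9.0 − 0.0)/2 = 4.5 m; q_2 = 0.94 × 0.56 × 4.5 = 2.369 m³/s
w_3 = (13.0 − 4.1)/2 = 4.45 m; q_3 = 1.09 × 0.52 × 4.45 = 2.522 m³/s
w_4 = (15.4 − 9.0)/2 = 3.2 m; q_4 = 1.21 × 0.63 × 3.2 = 2.439 m³/s
w_5 = (16.8 − 13.0)/2 = 1.9 m; q_5 = 0.70 × 0.36 × 1.9 = 0.4788 m³/s
Stations 1, 6 contribute zero (depth or velocity is 0).
Q = Σ qᵢ = 7.809 m³/s
= 7.809 × 3600 = 28110 m³/h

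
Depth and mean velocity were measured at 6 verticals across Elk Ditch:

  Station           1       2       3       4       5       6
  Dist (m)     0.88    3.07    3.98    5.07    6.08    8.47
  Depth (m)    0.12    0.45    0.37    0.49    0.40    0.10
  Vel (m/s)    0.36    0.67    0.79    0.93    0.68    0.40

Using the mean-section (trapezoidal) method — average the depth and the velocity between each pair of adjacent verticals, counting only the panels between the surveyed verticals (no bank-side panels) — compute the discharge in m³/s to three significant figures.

Panel 1-2: Δb = 2.19 m, d̄ = (0.12+0.45)/2 = 0.285, v̄ = (0.36+0.67)/2 = 0.515 → q = 2.19×0.285×0.515 = 0.3214 m³/s
Panel 2-3: Δb = 0.91 m, d̄ = (0.45+0.37)/2 = 0.41, v̄ = (0.67+0.79)/2 = 0.73 → q = 0.91×0.41×0.73 = 0.2724 m³/s
Panel 3-4: Δb = 1.09 m, d̄ = (0.37+0.49)/2 = 0.43, v̄ = (0.79+0.93)/2 = 0.86 → q = 1.09×0.43×0.86 = 0.4031 m³/s
Panel 4-5: Δb = 1.01 m, d̄ = (0.49+0.40)/2 = 0.445, v̄ = (0.93+0.68)/2 = 0.805 → q = 1.01×0.445×0.805 = 0.3618 m³/s
Panel 5-6: Δb = 2.39 m, d̄ = (0.40+0.10)/2 = 0.25, v̄ = (0.68+0.40)/2 = 0.54 → q = 2.39×0.25×0.54 = 0.3227 m³/s
Q = Σ q = 1.681 m³/s

1.68 m³/s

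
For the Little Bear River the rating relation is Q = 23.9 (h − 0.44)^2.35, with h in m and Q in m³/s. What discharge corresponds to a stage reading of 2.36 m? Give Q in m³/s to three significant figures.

Q = 23.9 × (2.36 − 0.44)^2.35 = 23.9 × 1.92^2.35 = 110.7 m³/s

111 m³/s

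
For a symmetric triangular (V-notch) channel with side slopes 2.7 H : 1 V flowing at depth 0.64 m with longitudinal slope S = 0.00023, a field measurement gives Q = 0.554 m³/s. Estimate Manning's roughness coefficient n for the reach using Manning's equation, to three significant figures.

0.0136

A = z·y² = 2.7×0.64² = 1.106 m²
P = 2y√(1+z²) = 2×0.64×√(1+2.7²) = 3.685 m
R = A/P = 1.106/3.685 = 0.3001 m
n = (1/Q)·A·R^(2/3)·S^(1/2) = (1/0.554) × 1.106 × 0.4482 × 0.01517 = 0.01357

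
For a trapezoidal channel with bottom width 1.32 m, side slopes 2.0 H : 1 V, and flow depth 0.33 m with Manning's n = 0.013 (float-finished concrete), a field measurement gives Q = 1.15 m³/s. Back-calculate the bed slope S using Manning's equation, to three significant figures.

0.00364

A = (b + z·y)·y = (1.32 + 2.0×0.33)×0.33 = 0.6534 m²
P = b + 2y√(1+z²) = 1.32 + 2×0.33×√(1+2.0²) = 2.796 m
R = A/P = 0.6534/2.796 = 0.2337 m
S = (Q·n / (1·A·R^(2/3)))² = (1.15×0.013 / (1×0.6534×0.3794))² = 0.003637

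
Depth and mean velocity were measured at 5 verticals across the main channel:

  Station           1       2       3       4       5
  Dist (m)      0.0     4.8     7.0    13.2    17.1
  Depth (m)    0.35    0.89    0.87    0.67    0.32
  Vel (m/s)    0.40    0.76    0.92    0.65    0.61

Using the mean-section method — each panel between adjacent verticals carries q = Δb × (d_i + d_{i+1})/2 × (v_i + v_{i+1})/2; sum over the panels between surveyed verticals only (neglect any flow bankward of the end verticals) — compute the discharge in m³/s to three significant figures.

Panel 1-2: Δb = 4.8 m, d̄ = (0.35+0.89)/2 = 0.62, v̄ = (0.40+0.76)/2 = 0.58 → q = 4.8×0.62×0.58 = 1.726 m³/s
Panel 2-3: Δb = 2.2 m, d̄ = (0.89+0.87)/2 = 0.88, v̄ = (0.76+0.92)/2 = 0.84 → q = 2.2×0.88×0.84 = 1.626 m³/s
Panel 3-4: Δb = 6.2 m, d̄ = (0.87+0.67)/2 = 0.77, v̄ = (0.92+0.65)/2 = 0.785 → q = 6.2×0.77×0.785 = 3.748 m³/s
Panel 4-5: Δb = 3.9 m, d̄ = (0.67+0.32)/2 = 0.495, v̄ = (0.65+0.61)/2 = 0.63 → q = 3.9×0.495×0.63 = 1.216 m³/s
Q = Σ q = 8.316 m³/s

8.32 m³/s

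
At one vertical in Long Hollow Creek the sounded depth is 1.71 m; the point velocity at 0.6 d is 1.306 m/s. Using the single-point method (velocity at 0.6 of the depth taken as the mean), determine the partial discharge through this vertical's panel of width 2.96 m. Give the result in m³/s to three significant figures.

6.61 m³/s

v̄ = v₀.₆ = 1.306 m/s
q = v̄ × d × w = 1.306 × 1.71 × 2.96 = 6.610 m³/s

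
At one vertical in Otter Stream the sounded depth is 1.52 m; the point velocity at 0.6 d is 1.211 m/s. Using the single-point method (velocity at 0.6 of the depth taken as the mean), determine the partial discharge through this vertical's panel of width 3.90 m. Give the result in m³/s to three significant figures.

v̄ = v₀.₆ = 1.211 m/s
q = v̄ × d × w = 1.211 × 1.52 × 3.90 = 7.179 m³/s

7.18 m³/s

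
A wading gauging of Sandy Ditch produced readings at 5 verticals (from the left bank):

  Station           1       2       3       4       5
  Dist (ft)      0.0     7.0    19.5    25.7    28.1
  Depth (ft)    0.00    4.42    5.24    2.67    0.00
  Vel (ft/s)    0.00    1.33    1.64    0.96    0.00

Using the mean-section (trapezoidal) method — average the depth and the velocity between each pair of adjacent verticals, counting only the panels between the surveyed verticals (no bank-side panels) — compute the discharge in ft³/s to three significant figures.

Panel 1-2: Δb = 7 ft, d̄ = (0.00+4.42)/2 = 2.21, v̄ = (0.00+1.33)/2 = 0.665 → q = 7×2.21×0.665 = 10.29 ft³/s
Panel 2-3: Δb = 12.5 ft, d̄ = (4.42+5.24)/2 = 4.83, v̄ = (1.33+1.64)/2 = 1.485 → q = 12.5×4.83×1.485 = 89.66 ft³/s
Panel 3-4: Δb = 6.2 ft, d̄ = (5.24+2.67)/2 = 3.955, v̄ = (1.64+0.96)/2 = 1.3 → q = 6.2×3.955×1.3 = 31.88 ft³/s
Panel 4-5: Δb = 2.4 ft, d̄ = (2.67+0.00)/2 = 1.335, v̄ = (0.96+0.00)/2 = 0.48 → q = 2.4×1.335×0.48 = 1.538 ft³/s
Q = Σ q = 133.4 ft³/s

133 ft³/s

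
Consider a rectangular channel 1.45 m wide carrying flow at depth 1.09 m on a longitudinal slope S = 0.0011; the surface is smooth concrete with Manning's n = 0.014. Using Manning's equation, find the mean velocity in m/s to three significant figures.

A = b·y = 1.45 × 1.09 = 1.581 m²
P = b + 2y = 1.45 + 2×1.09 = 3.630 m
R = A/P = 1.581/3.630 = 0.4354 m
Q = (1/n)·A·R^(2/3)·S^(1/2) = (1/0.014) × 1.581 × 0.4354^(2/3) × 0.0011^(1/2) = 2.151 m³/s
V = Q/A = 2.151/1.581 = 1.361 m/s

1.36 m/s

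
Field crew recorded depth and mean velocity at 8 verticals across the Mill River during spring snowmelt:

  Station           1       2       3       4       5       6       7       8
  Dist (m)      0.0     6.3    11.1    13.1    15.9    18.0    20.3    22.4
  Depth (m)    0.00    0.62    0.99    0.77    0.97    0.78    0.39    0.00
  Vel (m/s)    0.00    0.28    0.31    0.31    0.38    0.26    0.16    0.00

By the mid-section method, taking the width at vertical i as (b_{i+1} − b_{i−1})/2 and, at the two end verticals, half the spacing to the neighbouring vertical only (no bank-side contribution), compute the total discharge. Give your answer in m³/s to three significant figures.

w_2 = (11.1 − 0.0)/2 = 5.55 m; q_2 = 0.28 × 0.62 × 5.55 = 0.9635 m³/s
w_3 = (13.1 − 6.3)/2 = 3.4 m; q_3 = 0.31 × 0.99 × 3.4 = 1.043 m³/s
w_4 = (15.9 − 11.1)/2 = 2.4 m; q_4 = 0.31 × 0.77 × 2.4 = 0.5729 m³/s
w_5 = (18.0 − 13.1)/2 = 2.45 m; q_5 = 0.38 × 0.97 × 2.45 = 0.9031 m³/s
w_6 = (20.3 − 15.9)/2 = 2.2 m; q_6 = 0.26 × 0.78 × 2.2 = 0.4462 m³/s
w_7 = (22.4 − 18.0)/2 = 2.2 m; q_7 = 0.16 × 0.39 × 2.2 = 0.1373 m³/s
Stations 1, 8 contribute zero (depth or velocity is 0).
Q = Σ qᵢ = 4.066 m³/s

4.07 m³/s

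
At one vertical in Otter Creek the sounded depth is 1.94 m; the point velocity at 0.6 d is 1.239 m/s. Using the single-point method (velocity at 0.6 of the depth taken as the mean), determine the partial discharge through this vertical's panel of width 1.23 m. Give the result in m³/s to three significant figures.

v̄ = v₀.₆ = 1.239 m/s
q = v̄ × d × w = 1.239 × 1.94 × 1.23 = 2.957 m³/s

2.96 m³/s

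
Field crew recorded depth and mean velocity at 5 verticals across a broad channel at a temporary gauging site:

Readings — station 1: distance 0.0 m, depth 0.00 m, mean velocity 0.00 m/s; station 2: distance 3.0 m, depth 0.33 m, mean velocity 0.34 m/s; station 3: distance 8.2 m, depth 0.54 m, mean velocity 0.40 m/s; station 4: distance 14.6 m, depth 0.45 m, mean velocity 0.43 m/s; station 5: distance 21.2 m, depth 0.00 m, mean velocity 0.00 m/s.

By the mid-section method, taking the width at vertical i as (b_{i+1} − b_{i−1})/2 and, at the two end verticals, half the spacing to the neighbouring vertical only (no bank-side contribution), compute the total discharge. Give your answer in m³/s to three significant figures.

2.97 m³/s

w_2 = (8.2 − 0.0)/2 = 4.1 m; q_2 = 0.34 × 0.33 × 4.1 = 0.4600 m³/s
w_3 = (14.6 − 3.0)/2 = 5.8 m; q_3 = 0.40 × 0.54 × 5.8 = 1.253 m³/s
w_4 = (21.2 − 8.2)/2 = 6.5 m; q_4 = 0.43 × 0.45 × 6.5 = 1.258 m³/s
Stations 1, 5 contribute zero (depth or velocity is 0).
Q = Σ qᵢ = 2.971 m³/s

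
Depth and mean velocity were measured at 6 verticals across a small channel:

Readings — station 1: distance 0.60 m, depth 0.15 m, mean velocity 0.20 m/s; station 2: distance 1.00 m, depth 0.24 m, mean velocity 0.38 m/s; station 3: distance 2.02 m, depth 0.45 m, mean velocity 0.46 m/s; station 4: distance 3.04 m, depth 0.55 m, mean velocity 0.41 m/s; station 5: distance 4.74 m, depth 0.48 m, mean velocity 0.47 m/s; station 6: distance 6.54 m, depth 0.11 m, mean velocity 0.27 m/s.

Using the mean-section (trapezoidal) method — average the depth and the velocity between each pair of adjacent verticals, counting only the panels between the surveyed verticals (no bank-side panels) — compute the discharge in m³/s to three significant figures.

Panel 1-2: Δb = 0.4 m, d̄ = (0.15+0.24)/2 = 0.195, v̄ = (0.20+0.38)/2 = 0.29 → q = 0.4×0.195×0.29 = 0.02262 m³/s
Panel 2-3: Δb = 1.02 m, d̄ = (0.24+0.45)/2 = 0.345, v̄ = (0.38+0.46)/2 = 0.42 → q = 1.02×0.345×0.42 = 0.1478 m³/s
Panel 3-4: Δb = 1.02 m, d̄ = (0.45+0.55)/2 = 0.5, v̄ = (0.46+0.41)/2 = 0.435 → q = 1.02×0.5×0.435 = 0.2219 m³/s
Panel 4-5: Δb = 1.7 m, d̄ = (0.55+0.48)/2 = 0.515, v̄ = (0.41+0.47)/2 = 0.44 → q = 1.7×0.515×0.44 = 0.3852 m³/s
Panel 5-6: Δb = 1.8 m, d̄ = (0.48+0.11)/2 = 0.295, v̄ = (0.47+0.27)/2 = 0.37 → q = 1.8×0.295×0.37 = 0.1965 m³/s
Q = Σ q = 0.9740 m³/s

0.974 m³/s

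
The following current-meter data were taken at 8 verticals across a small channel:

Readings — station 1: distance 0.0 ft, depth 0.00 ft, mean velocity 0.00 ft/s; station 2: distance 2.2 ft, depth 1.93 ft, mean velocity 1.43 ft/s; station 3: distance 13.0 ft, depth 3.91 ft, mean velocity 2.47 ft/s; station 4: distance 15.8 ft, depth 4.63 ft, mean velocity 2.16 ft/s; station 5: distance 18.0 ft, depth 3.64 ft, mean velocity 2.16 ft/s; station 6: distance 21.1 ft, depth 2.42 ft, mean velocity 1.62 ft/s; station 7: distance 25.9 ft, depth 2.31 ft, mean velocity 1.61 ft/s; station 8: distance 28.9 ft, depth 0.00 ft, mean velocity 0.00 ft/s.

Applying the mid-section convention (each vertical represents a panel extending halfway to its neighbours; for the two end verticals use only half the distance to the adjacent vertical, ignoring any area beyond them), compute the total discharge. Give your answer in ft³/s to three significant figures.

w_2 = (13.0 − 0.0)/2 = 6.5 ft; q_2 = 1.43 × 1.93 × 6.5 = 17.94 ft³/s
w_3 = (15.8 − 2.2)/2 = 6.8 ft; q_3 = 2.47 × 3.91 × 6.8 = 65.67 ft³/s
w_4 = (18.0 − 13.0)/2 = 2.5 ft; q_4 = 2.16 × 4.63 × 2.5 = 25.00 ft³/s
w_5 = (21.1 − 15.8)/2 = 2.65 ft; q_5 = 2.16 × 3.64 × 2.65 = 20.84 ft³/s
w_6 = (25.9 − 18.0)/2 = 3.95 ft; q_6 = 1.62 × 2.42 × 3.95 = 15.49 ft³/s
w_7 = (28.9 − 21.1)/2 = 3.9 ft; q_7 = 1.61 × 2.31 × 3.9 = 14.50 ft³/s
Stations 1, 8 contribute zero (depth or velocity is 0).
Q = Σ qᵢ = 159.4 ft³/s

159 ft³/s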